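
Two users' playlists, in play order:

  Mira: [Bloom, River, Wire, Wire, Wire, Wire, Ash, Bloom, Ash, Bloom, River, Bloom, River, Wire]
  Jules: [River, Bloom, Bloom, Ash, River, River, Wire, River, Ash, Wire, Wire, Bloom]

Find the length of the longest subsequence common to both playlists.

Taking Bloom (Mira #1, Jules #3); then River (Mira #2, Jules #6); then Wire (Mira #3, Jules #7); then Wire (Mira #5, Jules #10); then Wire (Mira #6, Jules #11); then Bloom (Mira #12, Jules #12) gives a common subsequence of length 6. Since dp[14][12] = 6, nothing longer is possible.

6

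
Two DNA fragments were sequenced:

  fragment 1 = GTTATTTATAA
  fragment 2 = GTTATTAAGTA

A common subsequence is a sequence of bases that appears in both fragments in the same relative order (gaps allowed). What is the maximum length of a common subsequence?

9

Pick G (fragment 1 #1, fragment 2 #1), T (fragment 1 #2, fragment 2 #2), T (fragment 1 #3, fragment 2 #3), A (fragment 1 #4, fragment 2 #4), T (fragment 1 #5, fragment 2 #5), T (fragment 1 #6, fragment 2 #6), A (fragment 1 #8, fragment 2 #8), T (fragment 1 #9, fragment 2 #10), A (fragment 1 #11, fragment 2 #11); all 9 bases appear in both, in order, and the DP table's final entry dp[11][11] is also 9, so no common subsequence is longer.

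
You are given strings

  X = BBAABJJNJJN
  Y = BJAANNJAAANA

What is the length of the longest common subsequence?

Let dp[i][j] be the LCS length of the first i characters of X and the first j characters of Y. dp[i][j] = dp[i-1][j-1]+1 when the i-th and j-th characters match, else max(dp[i-1][j], dp[i][j-1]).
    ·  B  J  A  A  N  N  J  A  A  A  N  A
 ·  0  0  0  0  0  0  0  0  0  0  0  0  0
 B  0  1  1  1  1  1  1  1  1  1  1  1  1
 B  0  1  1  1  1  1  1  1  1  1  1  1  1
 A  0  1  1  2  2  2  2  2  2  2  2  2  2
 A  0  1  1  2  3  3  3  3  3  3  3  3  3
 B  0  1  1  2  3  3  3  3  3  3  3  3  3
 J  0  1  2  2  3  3  3  4  4  4  4  4  4
 J  0  1  2  2  3  3  3  4  4  4  4  4  4
 N  0  1  2  2  3  4  4  4  4  4  4  5  5
 J  0  1  2  2  3  4  4  5  5  5  5  5  5
 J  0  1  2  2  3  4  4  5  5  5  5  5  5
 N  0  1  2  2  3  4  5  5  5  5  5  6  6
dp[11][12] = 6. One LCS (by backtracking along matches): BAANJN.

6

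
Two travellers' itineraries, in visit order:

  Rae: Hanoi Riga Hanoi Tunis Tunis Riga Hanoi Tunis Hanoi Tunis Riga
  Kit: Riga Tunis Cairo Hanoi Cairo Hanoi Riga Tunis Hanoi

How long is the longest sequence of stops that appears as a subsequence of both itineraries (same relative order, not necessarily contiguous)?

5

Taking Hanoi [1,4]; then Hanoi [3,6]; then Riga [6,7]; then Tunis [8,8]; then Hanoi [9,9] gives a common subsequence of length 5, and the DP table's final entry dp[11][9] is also 5, so no common subsequence is longer.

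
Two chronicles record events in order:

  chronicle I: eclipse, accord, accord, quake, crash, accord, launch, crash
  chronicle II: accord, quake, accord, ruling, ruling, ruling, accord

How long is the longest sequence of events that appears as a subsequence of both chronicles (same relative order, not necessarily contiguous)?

One common subsequence of length 3: accord (chronicle I #2, chronicle II #1); then accord (chronicle I #3, chronicle II #3); then accord (chronicle I #6, chronicle II #7). The LCS DP gives dp[8][7] = 3, so this is optimal.

3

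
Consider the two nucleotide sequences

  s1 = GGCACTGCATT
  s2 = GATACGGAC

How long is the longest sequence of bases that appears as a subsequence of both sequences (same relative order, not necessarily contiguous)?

Let dp[i][j] be the LCS length of the first i bases of s1 and the first j bases of s2. dp[i][j] = dp[i-1][j-1]+1 when the i-th and j-th bases match, else max(dp[i-1][j], dp[i][j-1]).
    ·  G  A  T  A  C  G  G  A  C
 ·  0  0  0  0  0  0  0  0  0  0
 G  0  1  1  1  1  1  1  1  1  1
 G  0  1  1  1  1  1  2  2  2  2
 C  0  1  1  1  1  2  2  2  2  3
 A  0  1  2  2  2  2  2  2  3  3
 C  0  1  2  2  2  3  3  3  3  4
 T  0  1  2  3  3  3  3  3  3  4
 G  0  1  2  3  3  3  4  4  4  4
 C  0  1  2  3  3  4  4  4  4  5
 A  0  1  2  3  4  4  4  4  5  5
 T  0  1  2  3  4  4  4  4  5  5
 T  0  1  2  3  4  4  4  4  5  5
dp[11][9] = 5. One LCS (by backtracking along matches): GACGC.

5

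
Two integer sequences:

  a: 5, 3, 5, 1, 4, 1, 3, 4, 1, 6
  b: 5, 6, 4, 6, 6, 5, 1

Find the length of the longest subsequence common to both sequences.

3

Let dp[i][j] be the LCS length of the first i values of a and the first j values of b. dp[i][j] = dp[i-1][j-1]+1 when the i-th and j-th values match, else max(dp[i-1][j], dp[i][j-1]).
    ·  5  6  4  6  6  5  1
 ·  0  0  0  0  0  0  0  0
 5  0  1  1  1  1  1  1  1
 3  0  1  1  1  1  1  1  1
 5  0  1  1  1  1  1  2  2
 1  0  1  1  1  1  1  2  3
 4  0  1  1  2  2  2  2  3
 1  0  1  1  2  2  2  2  3
 3  0  1  1  2  2  2  2  3
 4  0  1  1  2  2  2  2  3
 1  0  1  1  2  2  2  2  3
 6  0  1  2  2  3  3  3  3
dp[10][7] = 3. One LCS (by backtracking along matches): 5, 5, 1.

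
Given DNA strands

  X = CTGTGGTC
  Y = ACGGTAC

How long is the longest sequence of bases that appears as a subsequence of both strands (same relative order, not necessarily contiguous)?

Pick C at X[1]=Y[2], then G at X[5]=Y[3], then G at X[6]=Y[4], then T at X[7]=Y[5], then C at X[8]=Y[7]; all 5 bases appear in both, in order. Since dp[8][7] = 5, nothing longer is possible.

5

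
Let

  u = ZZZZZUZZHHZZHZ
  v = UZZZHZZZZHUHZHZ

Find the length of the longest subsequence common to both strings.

12

Taking Z (u #1, v #2) → Z (u #2, v #3) → Z (u #3, v #4) → Z (u #4, v #6) → Z (u #5, v #7) → Z (u #7, v #8) → Z (u #8, v #9) → H (u #9, v #10) → H (u #10, v #12) → Z (u #12, v #13) → H (u #13, v #14) → Z (u #14, v #15) gives a common subsequence of length 12. The LCS DP gives dp[14][15] = 12, so this is optimal.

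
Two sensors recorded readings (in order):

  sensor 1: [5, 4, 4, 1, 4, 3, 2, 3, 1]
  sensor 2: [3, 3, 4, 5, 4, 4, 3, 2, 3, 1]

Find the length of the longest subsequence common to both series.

7

Let dp[i][j] be the LCS length of the first i values of sensor 1 and the first j values of sensor 2. dp[i][j] = dp[i-1][j-1]+1 when the i-th and j-th values match, else max(dp[i-1][j], dp[i][j-1]).
    ·  3  3  4  5  4  4  3  2  3  1
 ·  0  0  0  0  0  0  0  0  0  0  0
 5  0  0  0  0  1  1  1  1  1  1  1
 4  0  0  0  1  1  2  2  2  2  2  2
 4  0  0  0  1  1  2  3  3  3  3  3
 1  0  0  0  1  1  2  3  3  3  3  4
 4  0  0  0  1  1  2  3  3  3  3  4
 3  0  1  1  1  1  2  3  4  4  4  4
 2  0  1  1  1  1  2  3  4  5  5  5
 3  0  1  2  2  2  2  3  4  5  6  6
 1  0  1  2  2  2  2  3  4  5  6  7
dp[9][10] = 7. One LCS (by backtracking along matches): 5, 4, 4, 3, 2, 3, 1.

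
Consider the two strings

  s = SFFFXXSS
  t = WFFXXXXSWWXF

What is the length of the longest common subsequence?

Let dp[i][j] be the LCS length of the first i characters of s and the first j characters of t. dp[i][j] = dp[i-1][j-1]+1 when the i-th and j-th characters match, else max(dp[i-1][j], dp[i][j-1]).
    ·  W  F  F  X  X  X  X  S  W  W  X  F
 ·  0  0  0  0  0  0  0  0  0  0  0  0  0
 S  0  0  0  0  0  0  0  0  1  1  1  1  1
 F  0  0  1  1  1  1  1  1  1  1  1  1  2
 F  0  0  1  2  2  2  2  2  2  2  2  2  2
 F  0  0  1  2  2  2  2  2  2  2  2  2  3
 X  0  0  1  2  3  3  3  3  3  3  3  3  3
 X  0  0  1  2  3  4  4  4  4  4  4  4  4
 S  0  0  1  2  3  4  4  4  5  5  5  5  5
 S  0  0  1  2  3  4  4  4  5  5  5  5  5
dp[8][12] = 5. One LCS (by backtracking along matches): FFXXS.

5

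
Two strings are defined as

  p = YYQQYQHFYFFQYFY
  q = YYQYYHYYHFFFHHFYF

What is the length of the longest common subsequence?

Pick Y at p[1]=q[1], Y at p[2]=q[2], Q at p[3]=q[3], Y at p[5]=q[8], H at p[7]=q[9], F at p[8]=q[11], F at p[10]=q[12], F at p[11]=q[15], Y at p[13]=q[16], F at p[14]=q[17]; all 10 characters appear in both, in order. The LCS DP gives dp[15][17] = 10, so this is optimal.

10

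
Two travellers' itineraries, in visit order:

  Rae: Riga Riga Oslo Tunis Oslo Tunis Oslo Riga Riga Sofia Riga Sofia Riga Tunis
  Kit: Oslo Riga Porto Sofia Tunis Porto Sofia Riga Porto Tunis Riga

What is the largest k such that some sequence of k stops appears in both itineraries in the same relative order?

6

Taking Oslo [7,1], Riga [8,2], Sofia [10,4], Sofia [12,7], Riga [13,8], Tunis [14,10] gives a common subsequence of length 6, and the DP table's final entry dp[14][11] is also 6, so no common subsequence is longer.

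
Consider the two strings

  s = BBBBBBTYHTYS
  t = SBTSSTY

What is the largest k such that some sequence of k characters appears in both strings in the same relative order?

4

One common subsequence of length 4: B at s[6]=t[2]; then T at s[7]=t[3]; then T at s[10]=t[6]; then Y at s[11]=t[7], and the DP table's final entry dp[12][7] is also 4, so no common subsequence is longer.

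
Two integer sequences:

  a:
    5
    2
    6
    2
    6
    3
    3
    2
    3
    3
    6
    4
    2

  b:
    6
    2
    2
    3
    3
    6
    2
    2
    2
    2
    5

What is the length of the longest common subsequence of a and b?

7

Let dp[i][j] be the LCS length of the first i values of a and the first j values of b. dp[i][j] = dp[i-1][j-1]+1 when the i-th and j-th values match, else max(dp[i-1][j], dp[i][j-1]).
    ·  6  2  2  3  3  6  2  2  2  2  5
 ·  0  0  0  0  0  0  0  0  0  0  0  0
 5  0  0  0  0  0  0  0  0  0  0  0  1
 2  0  0  1  1  1  1  1  1  1  1  1  1
 6  0  1  1  1  1  1  2  2  2  2  2  2
 2  0  1  2  2  2  2  2  3  3  3  3  3
 6  0  1  2  2  2  2  3  3  3  3  3  3
 3  0  1  2  2  3  3  3  3  3  3  3  3
 3  0  1  2  2  3  4  4  4  4  4  4  4
 2  0  1  2  3  3  4  4  5  5  5  5  5
 3  0  1  2  3  4  4  4  5  5  5  5  5
 3  0  1  2  3  4  5  5  5  5  5  5  5
 6  0  1  2  3  4  5  6  6  6  6  6  6
 4  0  1  2  3  4  5  6  6  6  6  6  6
 2  0  1  2  3  4  5  6  7  7  7  7  7
dp[13][11] = 7. One LCS (by backtracking along matches): 6, 2, 2, 3, 3, 6, 2.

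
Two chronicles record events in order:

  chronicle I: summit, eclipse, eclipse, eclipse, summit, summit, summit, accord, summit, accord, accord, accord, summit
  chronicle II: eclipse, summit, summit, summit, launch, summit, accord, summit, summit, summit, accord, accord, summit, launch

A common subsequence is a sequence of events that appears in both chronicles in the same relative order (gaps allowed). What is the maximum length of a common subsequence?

9

One common subsequence of length 9: summit at chronicle I[1]=chronicle II[2], summit at chronicle I[5]=chronicle II[3], summit at chronicle I[6]=chronicle II[4], summit at chronicle I[7]=chronicle II[6], accord at chronicle I[8]=chronicle II[7], summit at chronicle I[9]=chronicle II[10], accord at chronicle I[11]=chronicle II[11], accord at chronicle I[12]=chronicle II[12], summit at chronicle I[13]=chronicle II[13]. Since dp[13][14] = 9, nothing longer is possible.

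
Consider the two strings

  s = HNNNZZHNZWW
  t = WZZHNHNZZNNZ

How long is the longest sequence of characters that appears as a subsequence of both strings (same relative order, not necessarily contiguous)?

Taking H [1,4]; then N [2,5]; then N [4,7]; then Z [5,8]; then Z [6,9]; then N [8,11]; then Z [9,12] gives a common subsequence of length 7, and the DP table's final entry dp[11][12] is also 7, so no common subsequence is longer.

7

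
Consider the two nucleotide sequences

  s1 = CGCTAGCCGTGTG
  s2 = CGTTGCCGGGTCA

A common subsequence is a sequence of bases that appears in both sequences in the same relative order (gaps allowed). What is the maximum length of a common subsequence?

Match C [1,1], G [2,2], T [4,4], G [6,5], C [7,6], C [8,7], G [9,9], G [11,10], T [12,11] — 9 bases in the same relative order in both, and the DP table's final entry dp[13][13] is also 9, so no common subsequence is longer.

9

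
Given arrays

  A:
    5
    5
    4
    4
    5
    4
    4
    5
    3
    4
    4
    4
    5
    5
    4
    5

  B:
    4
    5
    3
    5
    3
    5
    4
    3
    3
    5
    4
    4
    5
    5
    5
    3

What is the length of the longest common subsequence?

10

One common subsequence of length 10: 5 (A #1, B #2), 5 (A #2, B #4), 5 (A #5, B #6), 4 (A #6, B #7), 5 (A #8, B #10), 4 (A #11, B #11), 4 (A #12, B #12), 5 (A #13, B #13), 5 (A #14, B #14), 5 (A #16, B #15). The LCS DP gives dp[16][16] = 10, so this is optimal.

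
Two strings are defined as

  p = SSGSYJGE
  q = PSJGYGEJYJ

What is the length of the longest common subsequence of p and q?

Match S [1,2]; then G [3,4]; then Y [5,5]; then G [7,6]; then E [8,7] — 5 characters in the same relative order in both. dp[8][10] = 5 confirms this is the maximum.

5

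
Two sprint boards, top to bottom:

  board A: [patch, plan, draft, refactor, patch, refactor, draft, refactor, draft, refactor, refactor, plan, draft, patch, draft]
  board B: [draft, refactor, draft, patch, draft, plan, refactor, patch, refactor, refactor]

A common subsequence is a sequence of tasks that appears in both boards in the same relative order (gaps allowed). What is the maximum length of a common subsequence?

7

Taking draft [3,1], then refactor [4,2], then patch [5,4], then draft [7,5], then refactor [8,7], then refactor [10,9], then refactor [11,10] gives a common subsequence of length 7. dp[15][10] = 7 confirms this is the maximum.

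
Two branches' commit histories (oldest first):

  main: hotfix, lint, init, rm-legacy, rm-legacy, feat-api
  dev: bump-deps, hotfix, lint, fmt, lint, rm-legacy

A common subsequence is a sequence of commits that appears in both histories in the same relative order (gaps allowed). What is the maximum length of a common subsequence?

One common subsequence of length 3: hotfix at main[1]=dev[2], lint at main[2]=dev[5], rm-legacy at main[5]=dev[6], and the DP table's final entry dp[6][6] is also 3, so no common subsequence is longer.

3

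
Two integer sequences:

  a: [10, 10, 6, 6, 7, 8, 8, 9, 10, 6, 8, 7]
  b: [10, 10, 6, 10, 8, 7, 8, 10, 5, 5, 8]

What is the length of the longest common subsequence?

One common subsequence of length 7: 10 [1,1]; then 10 [2,2]; then 6 [3,3]; then 7 [5,6]; then 8 [7,7]; then 10 [9,8]; then 8 [11,11]. dp[12][11] = 7 confirms this is the maximum.

7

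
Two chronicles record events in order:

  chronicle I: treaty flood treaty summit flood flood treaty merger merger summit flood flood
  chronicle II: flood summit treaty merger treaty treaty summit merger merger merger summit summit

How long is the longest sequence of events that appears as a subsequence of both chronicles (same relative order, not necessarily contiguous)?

6

Taking treaty (chronicle I #1, chronicle II #5), treaty (chronicle I #3, chronicle II #6), summit (chronicle I #4, chronicle II #7), merger (chronicle I #8, chronicle II #9), merger (chronicle I #9, chronicle II #10), summit (chronicle I #10, chronicle II #12) gives a common subsequence of length 6. The LCS DP gives dp[12][12] = 6, so this is optimal.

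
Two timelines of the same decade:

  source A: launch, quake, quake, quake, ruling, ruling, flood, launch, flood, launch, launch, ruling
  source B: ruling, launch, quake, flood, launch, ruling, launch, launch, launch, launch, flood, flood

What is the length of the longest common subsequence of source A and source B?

6

One common subsequence of length 6: launch (source A #1, source B #2), then quake (source A #2, source B #3), then ruling (source A #5, source B #6), then launch (source A #8, source B #8), then launch (source A #10, source B #9), then launch (source A #11, source B #10), and the DP table's final entry dp[12][12] is also 6, so no common subsequence is longer.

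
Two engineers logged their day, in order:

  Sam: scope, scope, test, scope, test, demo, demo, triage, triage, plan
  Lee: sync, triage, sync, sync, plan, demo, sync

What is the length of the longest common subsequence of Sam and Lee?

2

Pick triage (Sam #8, Lee #2) → plan (Sam #10, Lee #5); all 2 tasks appear in both, in order. dp[10][7] = 2 confirms this is the maximum.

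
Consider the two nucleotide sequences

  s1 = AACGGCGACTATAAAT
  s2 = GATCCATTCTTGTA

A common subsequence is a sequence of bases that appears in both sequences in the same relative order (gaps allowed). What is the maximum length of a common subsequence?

8

Pick A at s1[1]=s2[2], C at s1[3]=s2[4], C at s1[6]=s2[5], A at s1[8]=s2[6], C at s1[9]=s2[9], T at s1[10]=s2[11], T at s1[12]=s2[13], A at s1[15]=s2[14]; all 8 bases appear in both, in order. The LCS DP gives dp[16][14] = 8, so this is optimal.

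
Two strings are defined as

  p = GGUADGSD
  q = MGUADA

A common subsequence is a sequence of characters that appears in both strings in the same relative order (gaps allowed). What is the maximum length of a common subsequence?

Let dp[i][j] be the LCS length of the first i characters of p and the first j characters of q. dp[i][j] = dp[i-1][j-1]+1 when the i-th and j-th characters match, else max(dp[i-1][j], dp[i][j-1]).
    ·  M  G  U  A  D  A
 ·  0  0  0  0  0  0  0
 G  0  0  1  1  1  1  1
 G  0  0  1  1  1  1  1
 U  0  0  1  2  2  2  2
 A  0  0  1  2  3  3  3
 D  0  0  1  2  3  4  4
 G  0  0  1  2  3  4  4
 S  0  0  1  2  3  4  4
 D  0  0  1  2  3  4  4
dp[8][6] = 4. One LCS (by backtracking along matches): GUAD.

4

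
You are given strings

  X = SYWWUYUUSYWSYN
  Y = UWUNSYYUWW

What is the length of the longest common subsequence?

Let dp[i][j] be the LCS length of the first i characters of X and the first j characters of Y. dp[i][j] = dp[i-1][j-1]+1 when the i-th and j-th characters match, else max(dp[i-1][j], dp[i][j-1]).
    ·  U  W  U  N  S  Y  Y  U  W  W
 ·  0  0  0  0  0  0  0  0  0  0  0
 S  0  0  0  0  0  1  1  1  1  1  1
 Y  0  0  0  0  0  1  2  2  2  2  2
 W  0  0  1  1  1  1  2  2  2  3  3
 W  0  0  1  1  1  1  2  2  2  3  4
 U  0  1  1  2  2  2  2  2  3  3  4
 Y  0  1  1  2  2  2  3  3  3  3  4
 U  0  1  1  2  2  2  3  3  4  4  4
 U  0  1  1  2  2  2  3  3  4  4  4
 S  0  1  1  2  2  3  3  3  4  4  4
 Y  0  1  1  2  2  3  4  4  4  4  4
 W  0  1  2  2  2  3  4  4  4  5  5
 S  0  1  2  2  2  3  4  4  4  5  5
 Y  0  1  2  2  2  3  4  5  5  5  5
 N  0  1  2  2  3  3  4  5  5  5  5
dp[14][10] = 5. One LCS (by backtracking along matches): SYYUW.

5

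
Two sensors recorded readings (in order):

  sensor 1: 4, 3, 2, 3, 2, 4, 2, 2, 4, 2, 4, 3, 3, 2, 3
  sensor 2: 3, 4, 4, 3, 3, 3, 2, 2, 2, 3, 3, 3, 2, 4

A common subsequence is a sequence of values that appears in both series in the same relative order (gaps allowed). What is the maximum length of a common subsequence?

Match 4 at sensor 1[1]=sensor 2[3] → 3 at sensor 1[2]=sensor 2[5] → 3 at sensor 1[4]=sensor 2[6] → 2 at sensor 1[5]=sensor 2[7] → 2 at sensor 1[7]=sensor 2[8] → 2 at sensor 1[8]=sensor 2[9] → 3 at sensor 1[12]=sensor 2[11] → 3 at sensor 1[13]=sensor 2[12] → 2 at sensor 1[14]=sensor 2[13] — 9 values in the same relative order in both. dp[15][14] = 9 confirms this is the maximum.

9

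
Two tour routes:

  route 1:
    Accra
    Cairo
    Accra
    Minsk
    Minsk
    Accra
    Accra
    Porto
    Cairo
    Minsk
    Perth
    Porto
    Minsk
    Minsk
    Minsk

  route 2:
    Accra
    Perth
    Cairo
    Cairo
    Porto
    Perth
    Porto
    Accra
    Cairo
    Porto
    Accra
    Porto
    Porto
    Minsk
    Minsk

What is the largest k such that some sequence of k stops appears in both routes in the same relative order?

Pick Accra at route 1[1]=route 2[1] → Cairo at route 1[2]=route 2[4] → Accra at route 1[3]=route 2[8] → Accra at route 1[7]=route 2[11] → Porto at route 1[8]=route 2[12] → Porto at route 1[12]=route 2[13] → Minsk at route 1[14]=route 2[14] → Minsk at route 1[15]=route 2[15]; all 8 stops appear in both, in order, and the DP table's final entry dp[15][15] is also 8, so no common subsequence is longer.

8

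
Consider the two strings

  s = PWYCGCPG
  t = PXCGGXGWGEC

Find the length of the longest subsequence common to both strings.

Taking P [1,1], W [2,8], G [5,9], C [6,11] gives a common subsequence of length 4. The LCS DP gives dp[8][11] = 4, so this is optimal.

4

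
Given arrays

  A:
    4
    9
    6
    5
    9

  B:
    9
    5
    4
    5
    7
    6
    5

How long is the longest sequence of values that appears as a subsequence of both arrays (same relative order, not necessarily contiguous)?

3

Taking 4 at A[1]=B[3], then 6 at A[3]=B[6], then 5 at A[4]=B[7] gives a common subsequence of length 3. The LCS DP gives dp[5][7] = 3, so this is optimal.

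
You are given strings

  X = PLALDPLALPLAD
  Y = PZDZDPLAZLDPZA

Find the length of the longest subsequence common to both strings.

Taking P at X[1]=Y[1] → D at X[5]=Y[5] → P at X[6]=Y[6] → L at X[7]=Y[7] → A at X[8]=Y[8] → L at X[9]=Y[10] → P at X[10]=Y[12] → A at X[12]=Y[14] gives a common subsequence of length 8. Since dp[13][14] = 8, nothing longer is possible.

8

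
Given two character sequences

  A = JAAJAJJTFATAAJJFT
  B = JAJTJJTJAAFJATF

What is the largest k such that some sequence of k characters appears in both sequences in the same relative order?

One common subsequence of length 10: J at A[1]=B[1]; then A at A[3]=B[2]; then J at A[4]=B[3]; then J at A[6]=B[5]; then J at A[7]=B[6]; then T at A[8]=B[7]; then F at A[9]=B[11]; then A at A[10]=B[13]; then T at A[11]=B[14]; then F at A[16]=B[15]. Since dp[17][15] = 10, nothing longer is possible.

10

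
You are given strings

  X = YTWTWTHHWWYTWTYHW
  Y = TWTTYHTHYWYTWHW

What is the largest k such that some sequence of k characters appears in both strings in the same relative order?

Taking T [2,1] → W [3,2] → T [4,3] → T [6,4] → H [7,6] → H [8,8] → W [10,10] → Y [11,11] → T [12,12] → W [13,13] → H [16,14] → W [17,15] gives a common subsequence of length 12. dp[17][15] = 12 confirms this is the maximum.

12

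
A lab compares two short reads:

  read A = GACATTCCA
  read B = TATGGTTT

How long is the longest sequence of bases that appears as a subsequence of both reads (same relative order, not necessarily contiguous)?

3

Let dp[i][j] be the LCS length of the first i bases of read A and the first j bases of read B. dp[i][j] = dp[i-1][j-1]+1 when the i-th and j-th bases match, else max(dp[i-1][j], dp[i][j-1]).
    ·  T  A  T  G  G  T  T  T
 ·  0  0  0  0  0  0  0  0  0
 G  0  0  0  0  1  1  1  1  1
 A  0  0  1  1  1  1  1  1  1
 C  0  0  1  1  1  1  1  1  1
 A  0  0  1  1  1  1  1  1  1
 T  0  1  1  2  2  2  2  2  2
 T  0  1  1  2  2  2  3  3  3
 C  0  1  1  2  2  2  3  3  3
 C  0  1  1  2  2  2  3  3  3
 A  0  1  2  2  2  2  3  3  3
dp[9][8] = 3. One LCS (by backtracking along matches): GTT.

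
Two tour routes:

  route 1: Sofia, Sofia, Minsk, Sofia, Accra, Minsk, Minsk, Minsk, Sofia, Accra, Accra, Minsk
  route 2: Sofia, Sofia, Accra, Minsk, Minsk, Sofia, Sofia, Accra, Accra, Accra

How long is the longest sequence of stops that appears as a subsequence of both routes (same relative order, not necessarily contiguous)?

8

One common subsequence of length 8: Sofia [2,1], then Sofia [4,2], then Accra [5,3], then Minsk [6,4], then Minsk [7,5], then Sofia [9,7], then Accra [10,9], then Accra [11,10]. Since dp[12][10] = 8, nothing longer is possible.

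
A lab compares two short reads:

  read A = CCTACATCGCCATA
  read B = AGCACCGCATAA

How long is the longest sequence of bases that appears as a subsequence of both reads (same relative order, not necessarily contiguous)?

Match C (read A #2, read B #3), A (read A #4, read B #4), C (read A #5, read B #5), C (read A #8, read B #6), G (read A #9, read B #7), C (read A #11, read B #8), A (read A #12, read B #9), T (read A #13, read B #10), A (read A #14, read B #12) — 9 bases in the same relative order in both, and the DP table's final entry dp[14][12] is also 9, so no common subsequence is longer.

9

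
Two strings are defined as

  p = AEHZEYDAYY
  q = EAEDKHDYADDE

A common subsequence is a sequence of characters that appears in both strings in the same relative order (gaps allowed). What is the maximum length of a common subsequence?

Taking A [1,2]; then E [2,3]; then H [3,6]; then Y [6,8]; then D [7,11] gives a common subsequence of length 5, and the DP table's final entry dp[10][12] is also 5, so no common subsequence is longer.

5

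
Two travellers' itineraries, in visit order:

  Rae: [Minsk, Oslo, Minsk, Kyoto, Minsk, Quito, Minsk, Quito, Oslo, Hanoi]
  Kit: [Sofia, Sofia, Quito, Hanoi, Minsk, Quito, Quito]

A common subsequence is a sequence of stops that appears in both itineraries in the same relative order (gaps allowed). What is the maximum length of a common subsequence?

3

Pick Minsk at Rae[5]=Kit[5] → Quito at Rae[6]=Kit[6] → Quito at Rae[8]=Kit[7]; all 3 stops appear in both, in order. The LCS DP gives dp[10][7] = 3, so this is optimal.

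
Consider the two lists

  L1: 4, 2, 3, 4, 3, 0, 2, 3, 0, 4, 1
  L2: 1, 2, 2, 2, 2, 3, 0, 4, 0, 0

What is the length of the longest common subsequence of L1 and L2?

5

Let dp[i][j] be the LCS length of the first i values of L1 and the first j values of L2. dp[i][j] = dp[i-1][j-1]+1 when the i-th and j-th values match, else max(dp[i-1][j], dp[i][j-1]).
    ·  1  2  2  2  2  3  0  4  0  0
 ·  0  0  0  0  0  0  0  0  0  0  0
 4  0  0  0  0  0  0  0  0  1  1  1
 2  0  0  1  1  1  1  1  1  1  1  1
 3  0  0  1  1  1  1  2  2  2  2  2
 4  0  0  1  1  1  1  2  2  3  3  3
 3  0  0  1  1  1  1  2  2  3  3  3
 0  0  0  1  1  1  1  2  3  3  4  4
 2  0  0  1  2  2  2  2  3  3  4  4
 3  0  0  1  2  2  2  3  3  3  4  4
 0  0  0  1  2  2  2  3  4  4  4  5
 4  0  0  1  2  2  2  3  4  5  5  5
 1  0  1  1  2  2  2  3  4  5  5  5
dp[11][10] = 5. One LCS (by backtracking along matches): 2, 3, 4, 0, 0.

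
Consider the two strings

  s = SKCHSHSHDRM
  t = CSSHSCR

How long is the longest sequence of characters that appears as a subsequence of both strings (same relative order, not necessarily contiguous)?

Match S (s #1, t #2); then S (s #5, t #3); then H (s #6, t #4); then S (s #7, t #5); then R (s #10, t #7) — 5 characters in the same relative order in both. The LCS DP gives dp[11][7] = 5, so this is optimal.

5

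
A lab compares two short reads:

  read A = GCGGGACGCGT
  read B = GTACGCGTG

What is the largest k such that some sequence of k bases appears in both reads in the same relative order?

7

Pick G at read A[1]=read B[1]; then A at read A[6]=read B[3]; then C at read A[7]=read B[4]; then G at read A[8]=read B[5]; then C at read A[9]=read B[6]; then G at read A[10]=read B[7]; then T at read A[11]=read B[8]; all 7 bases appear in both, in order. The LCS DP gives dp[11][9] = 7, so this is optimal.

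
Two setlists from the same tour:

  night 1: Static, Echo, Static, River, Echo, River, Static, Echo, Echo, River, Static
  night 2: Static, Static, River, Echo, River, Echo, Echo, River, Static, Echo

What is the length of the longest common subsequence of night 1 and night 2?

Match Static [1,1] → Static [3,2] → River [4,3] → Echo [5,4] → River [6,5] → Echo [8,6] → Echo [9,7] → River [10,8] → Static [11,9] — 9 songs in the same relative order in both. Since dp[11][10] = 9, nothing longer is possible.

9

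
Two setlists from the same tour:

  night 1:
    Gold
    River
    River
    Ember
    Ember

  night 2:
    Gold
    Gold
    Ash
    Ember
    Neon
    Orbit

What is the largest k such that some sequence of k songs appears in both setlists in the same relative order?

2

Match Gold (night 1 #1, night 2 #2), then Ember (night 1 #4, night 2 #4) — 2 songs in the same relative order in both. The LCS DP gives dp[5][6] = 2, so this is optimal.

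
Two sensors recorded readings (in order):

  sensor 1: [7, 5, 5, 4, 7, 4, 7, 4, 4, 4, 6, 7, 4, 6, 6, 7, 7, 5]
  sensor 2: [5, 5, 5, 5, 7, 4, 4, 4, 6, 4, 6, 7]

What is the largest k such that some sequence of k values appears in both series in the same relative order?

10

One common subsequence of length 10: 5 (sensor 1 #2, sensor 2 #3); then 5 (sensor 1 #3, sensor 2 #4); then 7 (sensor 1 #7, sensor 2 #5); then 4 (sensor 1 #8, sensor 2 #6); then 4 (sensor 1 #9, sensor 2 #7); then 4 (sensor 1 #10, sensor 2 #8); then 6 (sensor 1 #11, sensor 2 #9); then 4 (sensor 1 #13, sensor 2 #10); then 6 (sensor 1 #15, sensor 2 #11); then 7 (sensor 1 #17, sensor 2 #12), and the DP table's final entry dp[18][12] is also 10, so no common subsequence is longer.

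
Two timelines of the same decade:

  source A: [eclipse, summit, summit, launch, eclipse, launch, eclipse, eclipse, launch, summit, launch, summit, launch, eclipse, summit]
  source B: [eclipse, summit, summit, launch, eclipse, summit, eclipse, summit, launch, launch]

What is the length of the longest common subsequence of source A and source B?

9

One common subsequence of length 9: eclipse [1,1], then summit [2,2], then summit [3,3], then launch [4,4], then eclipse [5,5], then eclipse [8,7], then summit [10,8], then launch [11,9], then launch [13,10]. dp[15][10] = 9 confirms this is the maximum.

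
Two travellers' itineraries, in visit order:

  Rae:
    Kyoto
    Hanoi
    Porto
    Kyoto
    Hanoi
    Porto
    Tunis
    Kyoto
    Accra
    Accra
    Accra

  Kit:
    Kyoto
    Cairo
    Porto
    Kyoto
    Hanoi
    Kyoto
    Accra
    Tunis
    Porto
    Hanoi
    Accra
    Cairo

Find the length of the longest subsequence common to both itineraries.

Taking Kyoto at Rae[1]=Kit[1] → Porto at Rae[3]=Kit[3] → Kyoto at Rae[4]=Kit[4] → Hanoi at Rae[5]=Kit[5] → Kyoto at Rae[8]=Kit[6] → Accra at Rae[9]=Kit[7] → Accra at Rae[10]=Kit[11] gives a common subsequence of length 7. Since dp[11][12] = 7, nothing longer is possible.

7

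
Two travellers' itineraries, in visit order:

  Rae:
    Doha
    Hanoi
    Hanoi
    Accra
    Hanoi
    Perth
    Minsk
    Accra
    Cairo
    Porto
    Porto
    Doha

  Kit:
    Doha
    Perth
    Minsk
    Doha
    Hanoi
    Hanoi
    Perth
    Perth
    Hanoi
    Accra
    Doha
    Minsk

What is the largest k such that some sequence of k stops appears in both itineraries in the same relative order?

6

One common subsequence of length 6: Doha at Rae[1]=Kit[4], then Hanoi at Rae[2]=Kit[5], then Hanoi at Rae[3]=Kit[6], then Hanoi at Rae[5]=Kit[9], then Accra at Rae[8]=Kit[10], then Doha at Rae[12]=Kit[11]. The LCS DP gives dp[12][12] = 6, so this is optimal.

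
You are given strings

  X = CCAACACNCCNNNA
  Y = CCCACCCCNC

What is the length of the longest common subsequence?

Let dp[i][j] be the LCS length of the first i characters of X and the first j characters of Y. dp[i][j] = dp[i-1][j-1]+1 when the i-th and j-th characters match, else max(dp[i-1][j], dp[i][j-1]).
    ·  C  C  C  A  C  C  C  C  N  C
 ·  0  0  0  0  0  0  0  0  0  0  0
 C  0  1  1  1  1  1  1  1  1  1  1
 C  0  1  2  2  2  2  2  2  2  2  2
 A  0  1  2  2  3  3  3  3  3  3  3
 A  0  1  2  2  3  3  3  3  3  3  3
 C  0  1  2  3  3  4  4  4  4  4  4
 A  0  1  2  3  4  4  4  4  4  4  4
 C  0  1  2  3  4  5  5  5  5  5  5
 N  0  1  2  3  4  5  5  5  5  6  6
 C  0  1  2  3  4  5  6  6  6  6  7
 C  0  1  2  3  4  5  6  7  7  7  7
 N  0  1  2  3  4  5  6  7  7  8  8
 N  0  1  2  3  4  5  6  7  7  8  8
 N  0  1  2  3  4  5  6  7  7  8  8
 A  0  1  2  3  4  5  6  7  7  8  8
dp[14][10] = 8. One LCS (by backtracking along matches): CCACCCCN.

8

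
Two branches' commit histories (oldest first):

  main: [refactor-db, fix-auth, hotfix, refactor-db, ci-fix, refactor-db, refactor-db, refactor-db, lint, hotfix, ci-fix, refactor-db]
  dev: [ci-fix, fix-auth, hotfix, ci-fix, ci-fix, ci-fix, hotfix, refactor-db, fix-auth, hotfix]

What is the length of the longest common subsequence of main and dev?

5

Match fix-auth at main[2]=dev[2] → hotfix at main[3]=dev[3] → ci-fix at main[5]=dev[6] → refactor-db at main[6]=dev[8] → hotfix at main[10]=dev[10] — 5 commits in the same relative order in both. dp[12][10] = 5 confirms this is the maximum.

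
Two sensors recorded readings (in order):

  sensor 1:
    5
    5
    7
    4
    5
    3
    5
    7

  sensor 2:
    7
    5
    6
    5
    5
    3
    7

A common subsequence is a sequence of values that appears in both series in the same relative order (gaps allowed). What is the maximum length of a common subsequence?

5

Let dp[i][j] be the LCS length of the first i values of sensor 1 and the first j values of sensor 2. dp[i][j] = dp[i-1][j-1]+1 when the i-th and j-th values match, else max(dp[i-1][j], dp[i][j-1]).
    ·  7  5  6  5  5  3  7
 ·  0  0  0  0  0  0  0  0
 5  0  0  1  1  1  1  1  1
 5  0  0  1  1  2  2  2  2
 7  0  1  1  1  2  2  2  3
 4  0  1  1  1  2  2  2  3
 5  0  1  2  2  2  3  3  3
 3  0  1  2  2  2  3  4  4
 5  0  1  2  2  3  3  4  4
 7  0  1  2  2  3  3  4  5
dp[8][7] = 5. One LCS (by backtracking along matches): 5, 5, 5, 3, 7.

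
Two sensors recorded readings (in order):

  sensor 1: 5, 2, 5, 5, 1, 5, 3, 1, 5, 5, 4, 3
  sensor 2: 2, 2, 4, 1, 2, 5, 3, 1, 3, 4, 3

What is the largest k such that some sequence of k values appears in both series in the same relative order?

7

Let dp[i][j] be the LCS length of the first i values of sensor 1 and the first j values of sensor 2. dp[i][j] = dp[i-1][j-1]+1 when the i-th and j-th values match, else max(dp[i-1][j], dp[i][j-1]).
    ·  2  2  4  1  2  5  3  1  3  4  3
 ·  0  0  0  0  0  0  0  0  0  0  0  0
 5  0  0  0  0  0  0  1  1  1  1  1  1
 2  0  1  1  1  1  1  1  1  1  1  1  1
 5  0  1  1  1  1  1  2  2  2  2  2  2
 5  0  1  1  1  1  1  2  2  2  2  2  2
 1  0  1  1  1  2  2  2  2  3  3  3  3
 5  0  1  1  1  2  2  3  3  3  3  3  3
 3  0  1  1  1  2  2  3  4  4  4  4  4
 1  0  1  1  1  2  2  3  4  5  5  5  5
 5  0  1  1  1  2  2  3  4  5  5  5  5
 5  0  1  1  1  2  2  3  4  5  5  5  5
 4  0  1  1  2  2  2  3  4  5  5  6  6
 3  0  1  1  2  2  2  3  4  5  6  6  7
dp[12][11] = 7. One LCS (by backtracking along matches): 2, 1, 5, 3, 1, 4, 3.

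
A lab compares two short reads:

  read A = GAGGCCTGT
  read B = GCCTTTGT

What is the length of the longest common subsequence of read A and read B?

One common subsequence of length 6: G (read A #4, read B #1), then C (read A #5, read B #2), then C (read A #6, read B #3), then T (read A #7, read B #6), then G (read A #8, read B #7), then T (read A #9, read B #8). The LCS DP gives dp[9][8] = 6, so this is optimal.

6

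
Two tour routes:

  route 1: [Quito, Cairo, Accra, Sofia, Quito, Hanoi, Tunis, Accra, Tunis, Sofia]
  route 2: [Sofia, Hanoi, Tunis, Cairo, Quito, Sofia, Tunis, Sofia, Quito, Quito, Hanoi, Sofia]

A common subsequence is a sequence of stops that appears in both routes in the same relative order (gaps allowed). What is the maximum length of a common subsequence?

5

Taking Quito (route 1 #1, route 2 #5); then Sofia (route 1 #4, route 2 #8); then Quito (route 1 #5, route 2 #10); then Hanoi (route 1 #6, route 2 #11); then Sofia (route 1 #10, route 2 #12) gives a common subsequence of length 5. Since dp[10][12] = 5, nothing longer is possible.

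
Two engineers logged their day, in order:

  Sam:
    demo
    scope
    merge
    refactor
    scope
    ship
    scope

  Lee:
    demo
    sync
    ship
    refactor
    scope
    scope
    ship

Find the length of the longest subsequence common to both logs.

One common subsequence of length 4: demo at Sam[1]=Lee[1]; then scope at Sam[2]=Lee[5]; then scope at Sam[5]=Lee[6]; then ship at Sam[6]=Lee[7], and the DP table's final entry dp[7][7] is also 4, so no common subsequence is longer.

4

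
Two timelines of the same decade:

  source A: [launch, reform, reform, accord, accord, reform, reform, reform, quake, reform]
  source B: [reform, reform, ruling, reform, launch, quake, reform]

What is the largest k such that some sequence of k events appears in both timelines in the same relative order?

Taking reform at source A[2]=source B[1], then reform at source A[3]=source B[2], then reform at source A[6]=source B[4], then quake at source A[9]=source B[6], then reform at source A[10]=source B[7] gives a common subsequence of length 5. The LCS DP gives dp[10][7] = 5, so this is optimal.

5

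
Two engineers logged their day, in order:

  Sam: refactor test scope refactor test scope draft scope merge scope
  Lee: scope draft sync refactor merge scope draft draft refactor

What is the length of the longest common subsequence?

4

Pick scope [3,1] → refactor [4,4] → scope [6,6] → draft [7,8]; all 4 tasks appear in both, in order, and the DP table's final entry dp[10][9] is also 4, so no common subsequence is longer.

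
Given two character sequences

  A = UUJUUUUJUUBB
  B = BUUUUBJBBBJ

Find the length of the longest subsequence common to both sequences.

7

Let dp[i][j] be the LCS length of the first i characters of A and the first j characters of B. dp[i][j] = dp[i-1][j-1]+1 when the i-th and j-th characters match, else max(dp[i-1][j], dp[i][j-1]).
    ·  B  U  U  U  U  B  J  B  B  B  J
 ·  0  0  0  0  0  0  0  0  0  0  0  0
 U  0  0  1  1  1  1  1  1  1  1  1  1
 U  0  0  1  2  2  2  2  2  2  2  2  2
 J  0  0  1  2  2  2  2  3  3  3  3  3
 U  0  0  1  2  3  3  3  3  3  3  3  3
 U  0  0  1  2  3  4  4  4  4  4  4  4
 U  0  0  1  2  3  4  4  4  4  4  4  4
 U  0  0  1  2  3  4  4  4  4  4  4  4
 J  0  0  1  2  3  4  4  5  5  5  5  5
 U  0  0  1  2  3  4  4  5  5  5  5  5
 U  0  0  1  2  3  4  4  5  5  5  5  5
 B  0  1  1  2  3  4  5  5  6  6  6  6
 B  0  1  1  2  3  4  5  5  6  7  7  7
dp[12][11] = 7. One LCS (by backtracking along matches): UUUUJBB.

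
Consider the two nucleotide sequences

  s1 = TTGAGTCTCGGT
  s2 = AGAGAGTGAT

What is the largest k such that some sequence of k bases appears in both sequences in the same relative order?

Let dp[i][j] be the LCS length of the first i bases of s1 and the first j bases of s2. dp[i][j] = dp[i-1][j-1]+1 when the i-th and j-th bases match, else max(dp[i-1][j], dp[i][j-1]).
    ·  A  G  A  G  A  G  T  G  A  T
 ·  0  0  0  0  0  0  0  0  0  0  0
 T  0  0  0  0  0  0  0  1  1  1  1
 T  0  0  0  0  0  0  0  1  1  1  2
 G  0  0  1  1  1  1  1  1  2  2  2
 A  0  1  1  2  2  2  2  2  2  3  3
 G  0  1  2  2  3  3  3  3  3  3  3
 T  0  1  2  2  3  3  3  4  4  4  4
 C  0  1  2  2  3  3  3  4  4  4  4
 T  0  1  2  2  3  3  3  4  4  4  5
 C  0  1  2  2  3  3  3  4  4  4  5
 G  0  1  2  2  3  3  4  4  5  5  5
 G  0  1  2  2  3  3  4  4  5  5  5
 T  0  1  2  2  3  3  4  5  5  5  6
dp[12][10] = 6. One LCS (by backtracking along matches): GAGTGT.

6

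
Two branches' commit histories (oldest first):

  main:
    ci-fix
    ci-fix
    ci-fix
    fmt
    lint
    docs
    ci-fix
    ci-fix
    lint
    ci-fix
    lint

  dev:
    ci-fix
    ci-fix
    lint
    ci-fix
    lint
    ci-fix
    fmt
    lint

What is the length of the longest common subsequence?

7

Match ci-fix at main[2]=dev[1], then ci-fix at main[3]=dev[2], then lint at main[5]=dev[3], then ci-fix at main[8]=dev[4], then lint at main[9]=dev[5], then ci-fix at main[10]=dev[6], then lint at main[11]=dev[8] — 7 commits in the same relative order in both. The LCS DP gives dp[11][8] = 7, so this is optimal.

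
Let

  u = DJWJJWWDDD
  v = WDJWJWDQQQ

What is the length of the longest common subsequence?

6

One common subsequence of length 6: D at u[1]=v[2], then J at u[2]=v[3], then W at u[3]=v[4], then J at u[5]=v[5], then W at u[7]=v[6], then D at u[8]=v[7]. dp[10][10] = 6 confirms this is the maximum.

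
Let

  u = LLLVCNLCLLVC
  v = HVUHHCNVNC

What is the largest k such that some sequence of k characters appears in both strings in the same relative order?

5

Taking V [4,2]; then C [5,6]; then N [6,7]; then V [11,8]; then C [12,10] gives a common subsequence of length 5. The LCS DP gives dp[12][10] = 5, so this is optimal.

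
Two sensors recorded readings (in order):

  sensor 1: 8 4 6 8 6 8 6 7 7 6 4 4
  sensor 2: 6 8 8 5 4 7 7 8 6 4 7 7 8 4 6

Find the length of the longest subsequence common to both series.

8

Pick 6 [3,1]; then 8 [4,2]; then 8 [6,3]; then 7 [8,6]; then 7 [9,7]; then 6 [10,9]; then 4 [11,10]; then 4 [12,14]; all 8 values appear in both, in order, and the DP table's final entry dp[12][15] is also 8, so no common subsequence is longer.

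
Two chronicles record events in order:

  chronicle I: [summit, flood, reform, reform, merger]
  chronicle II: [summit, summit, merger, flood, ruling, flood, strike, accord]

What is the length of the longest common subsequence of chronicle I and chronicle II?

Match summit at chronicle I[1]=chronicle II[2], flood at chronicle I[2]=chronicle II[6] — 2 events in the same relative order in both, and the DP table's final entry dp[5][8] is also 2, so no common subsequence is longer.

2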